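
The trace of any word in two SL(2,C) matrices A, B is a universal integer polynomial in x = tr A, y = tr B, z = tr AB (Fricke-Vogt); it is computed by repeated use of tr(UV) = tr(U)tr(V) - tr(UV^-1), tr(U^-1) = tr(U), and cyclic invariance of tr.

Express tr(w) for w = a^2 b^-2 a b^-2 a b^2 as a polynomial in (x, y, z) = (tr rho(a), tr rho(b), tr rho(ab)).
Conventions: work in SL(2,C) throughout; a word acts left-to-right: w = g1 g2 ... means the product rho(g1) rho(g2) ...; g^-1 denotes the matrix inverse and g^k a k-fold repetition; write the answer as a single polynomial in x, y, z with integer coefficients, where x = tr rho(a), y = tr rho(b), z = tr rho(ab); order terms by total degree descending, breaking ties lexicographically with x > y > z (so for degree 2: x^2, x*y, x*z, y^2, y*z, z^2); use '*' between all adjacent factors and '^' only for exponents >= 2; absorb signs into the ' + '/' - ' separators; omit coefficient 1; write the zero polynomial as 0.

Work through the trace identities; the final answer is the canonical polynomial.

x^3*y^5*z - x^4*y^4 - x^2*y^6 - 2*x^2*y^4*z^2 + x*y^5*z + x*y^3*z^3 + 2*x^4*y^2 + 5*x^2*y^4 + x^2*y^2*z^2 - x^3*y*z - 4*x*y^3*z - x^4 - 7*x^2*y^2 + 2*x*y*z + 4*x^2 + y^2 - 2

and tr(b^2 a) = tr(b) * tr(a b) - tr(a) = y*z - x
and tr(b^2) = tr(b) * tr(b) - tr(1) = y^2 - 2
and tr(b^2 a^2) = tr(a) * tr(b^2 a) - tr(b^2) = x*y*z - x^2 - y^2 + 2
and tr(a^2 b^2 a) = tr(a) * tr(b^2 a^2) - tr(b^2 a) = x^2*y*z - x^3 - x*y^2 - y*z + 3*x
tr(a^2 b^2 a^2) = tr(a) * tr(a^2 b^2 a) - tr(a^2 b^2) = x^3*y*z - x^4 - x^2*y^2 - 2*x*y*z + 4*x^2 + y^2 - 2
tr(a b a b) = tr(b a) * tr(b a) - tr(1)   [split at repeated b] = z^2 - 2
tr(a b a) = tr(a) * tr(b a) - tr(b) = x*z - y
tr(b a b^2 a) = tr(b) * tr(a b a b) - tr(a b a) = y*z^2 - x*z - y
next, tr(b a b^2) = tr(b) * tr(b a b) - tr(b a) = y^2*z - x*y - z
tr(b^2 a^2 b a) = tr(a) * tr(b a b^2 a) - tr(b a b^2) = x*y*z^2 - x^2*z - y^2*z + z
next, tr(b^2 a^2 b) = tr(b) * tr(a^2 b^2) - tr(a^2 b) = x*y^2*z - x^2*y - y^3 - x*z + 3*y
tr(a^2 b^2 a^2 b) = tr(a) * tr(b^2 a^2 b a) - tr(b^2 a^2 b) = x^2*y*z^2 - x^3*z - 2*x*y^2*z + x^2*y + y^3 + 2*x*z - 3*y
and tr(a^2 b^2 a^2 b^-1) = tr(a^2 b^2 a^2) * tr(b) - tr(a^2 b^2 a^2 b) = x^3*y^2*z - x^4*y - x^2*y^3 - x^2*y*z^2 + x^3*z + 3*x^2*y - 2*x*z + y
tr(a b^2 a^2 b^-2 a) = tr(a^2 b^2 a^2 b^-1) * tr(b) - tr(a^2 b^2 a^2) = x^3*y^3*z - x^4*y^2 - x^2*y^4 - x^2*y^2*z^2 + x^4 + 4*x^2*y^2 - 4*x^2 + 2
tr(a b a b^2 a^2) = tr(a) * tr(a b a b^2 a) - tr(a b a b^2) = x^2*y*z^2 - x^3*z - x*y^2*z - y*z^2 + 2*x*z + y
tr(b a b a b a) = tr(a b) * tr(a b a b) - tr(a^-1 b^-1)   [split at repeated a] = z^3 - 3*z
and tr(a^2 b a b a b) = tr(a) * tr(b a b a b a) - tr(b a b a b) = x*z^3 - y*z^2 - 2*x*z + y
tr(a b a b a) = tr(a) * tr(b a b a) - tr(b a b) = x*z^2 - y*z - x
and tr(a^2 b a b a) = tr(a) * tr(a b a b a) - tr(a b a b) = x^2*z^2 - x*y*z - x^2 - z^2 + 2
tr(a b a b^2 a^2 b) = tr(b) * tr(a^2 b a b a b) - tr(a^2 b a b a) = x*y*z^3 - x^2*z^2 - y^2*z^2 - x*y*z + x^2 + y^2 + z^2 - 2
tr(b^-1 a b a b^2 a^2) = tr(a b a b^2 a^2) * tr(b) - tr(a b a b^2 a^2 b) = x^2*y^2*z^2 - x^3*y*z - x*y^3*z - x*y*z^3 + x^2*z^2 + 3*x*y*z - x^2 - z^2 + 2
tr(a b^2 a^2 b^-2 a b) = tr(b^-1 a b a b^2 a^2) * tr(b) - tr(b^-1 a b a b^2 a^2 b) = x^2*y^3*z^2 - x^3*y^2*z - x*y^4*z - x*y^2*z^3 + x^3*z + 4*x*y^2*z - x^2*y - 2*x*z + y
and tr(a b^2 a^2 b^-2 a b^-1) = tr(a b^2 a^2 b^-2 a) * tr(b) - tr(a b^2 a^2 b^-2 a b) = x^3*y^4*z - x^4*y^3 - x^2*y^5 - 2*x^2*y^3*z^2 + x^3*y^2*z + x*y^4*z + x*y^2*z^3 + x^4*y + 4*x^2*y^3 - x^3*z - 4*x*y^2*z - 3*x^2*y + 2*x*z + y
tr(a^2 b^-2 a b^-2 a b^2) = tr(a b^2 a^2 b^-2 a b^-1) * tr(b) - tr(a b^2 a^2 b^-2 a) = x^3*y^5*z - x^4*y^4 - x^2*y^6 - 2*x^2*y^4*z^2 + x*y^5*z + x*y^3*z^3 + 2*x^4*y^2 + 5*x^2*y^4 + x^2*y^2*z^2 - x^3*y*z - 4*x*y^3*z - x^4 - 7*x^2*y^2 + 2*x*y*z + 4*x^2 + y^2 - 2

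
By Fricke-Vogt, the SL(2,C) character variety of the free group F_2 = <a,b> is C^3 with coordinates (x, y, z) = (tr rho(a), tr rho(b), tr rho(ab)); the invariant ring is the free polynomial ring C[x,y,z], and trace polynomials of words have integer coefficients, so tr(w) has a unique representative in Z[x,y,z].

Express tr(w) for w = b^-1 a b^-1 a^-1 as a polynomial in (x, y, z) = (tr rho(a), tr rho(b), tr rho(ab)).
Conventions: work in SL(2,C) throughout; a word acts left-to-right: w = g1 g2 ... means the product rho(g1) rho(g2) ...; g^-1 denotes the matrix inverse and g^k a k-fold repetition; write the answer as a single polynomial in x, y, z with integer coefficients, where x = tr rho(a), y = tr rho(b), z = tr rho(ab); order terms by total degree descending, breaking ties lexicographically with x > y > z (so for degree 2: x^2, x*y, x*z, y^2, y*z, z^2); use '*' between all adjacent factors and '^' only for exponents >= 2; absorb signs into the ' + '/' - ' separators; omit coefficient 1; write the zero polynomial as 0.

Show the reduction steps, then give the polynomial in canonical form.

reduce: trace(b^-1) = trace(b) = y
trace(b a b) = trace(b) trace(a b) - trace(a)  (reduce the b square) = y*z - x
trace(b a b a) = trace(b a) trace(b a) - trace(1)  (split on b) = z^2 - 2
so trace(a^-1 b a b) = trace(b a b) trace(a) - trace(b a b a)  (eliminate a^-1) = x*y*z - x^2 - z^2 + 2
trace(a b^-1 a^-1 b) = trace(a^-1 b a) trace(b) - trace(a^-1 b a b)  (eliminate b^-1) = -x*y*z + x^2 + y^2 + z^2 - 2
reduce: trace(b^-1 a b^-1 a^-1) = trace(a b^-1 a^-1) trace(b) - trace(a b^-1 a^-1 b)  (eliminate b^-1) = x*y*z - x^2 - z^2 + 2

x*y*z - x^2 - z^2 + 2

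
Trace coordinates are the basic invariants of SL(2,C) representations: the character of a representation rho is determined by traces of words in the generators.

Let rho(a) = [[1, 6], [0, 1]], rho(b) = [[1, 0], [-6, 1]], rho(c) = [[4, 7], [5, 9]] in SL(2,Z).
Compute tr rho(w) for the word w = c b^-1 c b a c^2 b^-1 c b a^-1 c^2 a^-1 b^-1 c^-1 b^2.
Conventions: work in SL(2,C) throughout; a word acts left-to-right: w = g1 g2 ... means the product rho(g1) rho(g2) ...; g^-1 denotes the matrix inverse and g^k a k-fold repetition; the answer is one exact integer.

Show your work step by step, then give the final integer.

308261156175758

rho(c) = [[4, 7], [5, 9]]
... * rho(b^-1) = [[1, 0], [6, 1]]  ->  [[46, 7], [59, 9]]
... * rho(c) = [[4, 7], [5, 9]]  ->  [[219, 385], [281, 494]]
... * rho(b) = [[1, 0], [-6, 1]]  ->  [[-2091, 385], [-2683, 494]]
... * rho(a) = [[1, 6], [0, 1]]  ->  [[-2091, -12161], [-2683, -15604]]
... * rho(c) = [[4, 7], [5, 9]]  ->  [[-69169, -124086], [-88752, -159217]]
... * rho(c) = [[4, 7], [5, 9]]  ->  [[-897106, -1600957], [-1151093, -2054217]]
... * rho(b^-1) = [[1, 0], [6, 1]]  ->  [[-10502848, -1600957], [-13476395, -2054217]]
... * rho(c) = [[4, 7], [5, 9]]  ->  [[-50016177, -87928549], [-64176665, -112822718]]
... * rho(b) = [[1, 0], [-6, 1]]  ->  [[477555117, -87928549], [612759643, -112822718]]
... * rho(a^-1) = [[1, -6], [0, 1]]  ->  [[477555117, -2953259251], [612759643, -3789380576]]
... * rho(c) = [[4, 7], [5, 9]]  ->  [[-12856075787, -23236447440], [-16495864308, -29815107683]]
... * rho(c) = [[4, 7], [5, 9]]  ->  [[-167606540348, -299120557469], [-215058995647, -383807019303]]
... * rho(a^-1) = [[1, -6], [0, 1]]  ->  [[-167606540348, 706518684619], [-215058995647, 906546954579]]
... * rho(b^-1) = [[1, 0], [6, 1]]  ->  [[4071505567366, 706518684619], [5224222731827, 906546954579]]
... * rho(c^-1) = [[9, -7], [-5, 4]]  ->  [[33110956683199, -25674464233086], [42485269813548, -32943371304473]]
... * rho(b) = [[1, 0], [-6, 1]]  ->  [[187157742081715, -25674464233086], [240145497640386, -32943371304473]]
... * rho(b) = [[1, 0], [-6, 1]]  ->  [[341204527480231, -25674464233086], [437805725467224, -32943371304473]]
tr = 341204527480231 + -32943371304473 = 308261156175758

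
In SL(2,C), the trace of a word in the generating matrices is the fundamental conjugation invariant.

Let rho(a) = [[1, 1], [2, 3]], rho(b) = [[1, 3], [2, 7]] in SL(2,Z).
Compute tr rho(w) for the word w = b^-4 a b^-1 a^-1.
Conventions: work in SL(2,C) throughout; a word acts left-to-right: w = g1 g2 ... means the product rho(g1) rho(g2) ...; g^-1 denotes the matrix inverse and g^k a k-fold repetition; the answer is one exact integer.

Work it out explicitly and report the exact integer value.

22312

rho(b^-1) = [[7, -3], [-2, 1]]
... * rho(b^-1) = [[7, -3], [-2, 1]]  ->  [[55, -24], [-16, 7]]
... * rho(b^-1) = [[7, -3], [-2, 1]]  ->  [[433, -189], [-126, 55]]
... * rho(b^-1) = [[7, -3], [-2, 1]]  ->  [[3409, -1488], [-992, 433]]
... * rho(a) = [[1, 1], [2, 3]]  ->  [[433, -1055], [-126, 307]]
... * rho(b^-1) = [[7, -3], [-2, 1]]  ->  [[5141, -2354], [-1496, 685]]
... * rho(a^-1) = [[3, -1], [-2, 1]]  ->  [[20131, -7495], [-5858, 2181]]
tr = 20131 + 2181 = 22312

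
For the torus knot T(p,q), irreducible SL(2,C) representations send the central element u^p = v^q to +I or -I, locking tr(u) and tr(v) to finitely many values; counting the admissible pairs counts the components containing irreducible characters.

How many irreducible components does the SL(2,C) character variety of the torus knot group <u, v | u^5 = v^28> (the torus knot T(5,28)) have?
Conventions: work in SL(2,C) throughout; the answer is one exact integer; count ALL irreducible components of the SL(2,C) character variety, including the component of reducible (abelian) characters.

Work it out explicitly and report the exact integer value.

Gamma = < u, v | u^5 = v^28 > (torus knot T(5,28)); the central element u^5 = v^28 acts as +I or -I in any irreducible SL(2,C) representation.
So on each irreducible component the traces are pinned: tr(u) = 2*cos(pi*alpha/5) with 1 <= alpha <= 4, tr(v) = 2*cos(pi*beta/28) with 1 <= beta <= 27.
Consistency of u^5 = (-1)^alpha I with v^28 = (-1)^beta I forces alpha = beta (mod 2).
Enumerate parity-matched pairs: 2*14 odd-odd plus 2*13 even-even gives 54.
That is 54 components of irreducible characters, and with the reducible (abelian) component the total is 55.

55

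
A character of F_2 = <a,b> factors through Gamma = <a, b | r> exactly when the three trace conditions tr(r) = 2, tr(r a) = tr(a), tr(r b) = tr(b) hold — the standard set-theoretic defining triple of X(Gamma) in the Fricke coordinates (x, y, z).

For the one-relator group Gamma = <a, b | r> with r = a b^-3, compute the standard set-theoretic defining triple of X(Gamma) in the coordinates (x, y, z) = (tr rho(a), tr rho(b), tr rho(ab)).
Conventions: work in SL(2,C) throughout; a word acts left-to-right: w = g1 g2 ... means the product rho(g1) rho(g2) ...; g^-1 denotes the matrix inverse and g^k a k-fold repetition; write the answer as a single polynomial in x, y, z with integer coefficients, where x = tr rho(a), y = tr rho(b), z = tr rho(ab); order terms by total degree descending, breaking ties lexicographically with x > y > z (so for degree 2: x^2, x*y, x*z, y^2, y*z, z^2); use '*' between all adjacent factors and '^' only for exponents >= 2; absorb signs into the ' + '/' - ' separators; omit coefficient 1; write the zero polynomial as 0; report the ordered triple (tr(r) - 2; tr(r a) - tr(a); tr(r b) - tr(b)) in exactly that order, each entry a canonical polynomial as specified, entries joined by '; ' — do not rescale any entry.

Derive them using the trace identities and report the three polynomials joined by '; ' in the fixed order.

reduce: trace(b^-1 a) = trace(a)*trace(b) - trace(a b) = x*y - z
trace(a b^-2) = trace(b^-1 a)*trace(b) - trace(b^-1 a b) = x*y^2 - y*z - x
so trace(a b^-3) = trace(a b^-2)*trace(b) - trace(a b^-1) = x*y^3 - y^2*z - 2*x*y + z
reduce: trace(a^2) = trace(a)*trace(a) - trace(1)   [square of a] = x^2 - 2
reduce: trace(a^2 b) = trace(a)*trace(b a) - trace(b)   [square of a] = x*z - y
trace(a^2 b^-1) = trace(a^2)*trace(b) - trace(a^2 b)   [inverse elimination on b] = x^2*y - x*z - y
reduce: trace(a^2 b^-2) = trace(a^2 b^-1)*trace(b) - trace(a^2)   [inverse elimination on b] = x^2*y^2 - x*y*z - x^2 - y^2 + 2
trace(a b^-3 a) = trace(a^2 b^-2)*trace(b) - trace(a^2 b^-1)   [inverse elimination on b] = x^2*y^3 - x*y^2*z - 2*x^2*y - y^3 + x*z + 3*y
assemble the triple (trace(r) - 2; trace(r a) - x; trace(r b) - y)

x*y^3 - y^2*z - 2*x*y + z - 2; x^2*y^3 - x*y^2*z - 2*x^2*y - y^3 + x*z - x + 3*y; x*y^2 - y*z - x - y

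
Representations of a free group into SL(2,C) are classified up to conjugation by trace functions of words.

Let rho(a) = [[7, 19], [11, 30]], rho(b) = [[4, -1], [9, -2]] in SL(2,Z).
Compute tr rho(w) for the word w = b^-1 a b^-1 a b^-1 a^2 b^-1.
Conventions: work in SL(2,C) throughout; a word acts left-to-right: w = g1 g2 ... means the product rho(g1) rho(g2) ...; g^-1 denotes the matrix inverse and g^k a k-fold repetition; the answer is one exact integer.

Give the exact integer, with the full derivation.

rho(b^-1) = [[-2, 1], [-9, 4]]
... * rho(a) = [[7, 19], [11, 30]]  ->  [[-3, -8], [-19, -51]]
... * rho(b^-1) = [[-2, 1], [-9, 4]]  ->  [[78, -35], [497, -223]]
... * rho(a) = [[7, 19], [11, 30]]  ->  [[161, 432], [1026, 2753]]
... * rho(b^-1) = [[-2, 1], [-9, 4]]  ->  [[-4210, 1889], [-26829, 12038]]
... * rho(a) = [[7, 19], [11, 30]]  ->  [[-8691, -23320], [-55385, -148611]]
... * rho(a) = [[7, 19], [11, 30]]  ->  [[-317357, -864729], [-2022416, -5510645]]
... * rho(b^-1) = [[-2, 1], [-9, 4]]  ->  [[8417275, -3776273], [53640637, -24064996]]
tr = 8417275 + -24064996 = -15647721

-15647721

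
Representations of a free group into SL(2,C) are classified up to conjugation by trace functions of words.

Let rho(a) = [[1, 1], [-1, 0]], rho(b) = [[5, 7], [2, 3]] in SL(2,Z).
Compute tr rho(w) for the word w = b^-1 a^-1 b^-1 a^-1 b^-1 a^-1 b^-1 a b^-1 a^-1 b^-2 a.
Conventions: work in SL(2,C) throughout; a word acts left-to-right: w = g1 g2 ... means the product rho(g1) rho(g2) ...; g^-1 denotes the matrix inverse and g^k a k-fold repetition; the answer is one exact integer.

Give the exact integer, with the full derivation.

rho(b^-1) = [[3, -7], [-2, 5]]
... * rho(a^-1) = [[0, -1], [1, 1]]  ->  [[-7, -10], [5, 7]]
... * rho(b^-1) = [[3, -7], [-2, 5]]  ->  [[-1, -1], [1, 0]]
... * rho(a^-1) = [[0, -1], [1, 1]]  ->  [[-1, 0], [0, -1]]
... * rho(b^-1) = [[3, -7], [-2, 5]]  ->  [[-3, 7], [2, -5]]
... * rho(a^-1) = [[0, -1], [1, 1]]  ->  [[7, 10], [-5, -7]]
... * rho(b^-1) = [[3, -7], [-2, 5]]  ->  [[1, 1], [-1, 0]]
... * rho(a) = [[1, 1], [-1, 0]]  ->  [[0, 1], [-1, -1]]
... * rho(b^-1) = [[3, -7], [-2, 5]]  ->  [[-2, 5], [-1, 2]]
... * rho(a^-1) = [[0, -1], [1, 1]]  ->  [[5, 7], [2, 3]]
... * rho(b^-1) = [[3, -7], [-2, 5]]  ->  [[1, 0], [0, 1]]
... * rho(b^-1) = [[3, -7], [-2, 5]]  ->  [[3, -7], [-2, 5]]
... * rho(a) = [[1, 1], [-1, 0]]  ->  [[10, 3], [-7, -2]]
tr = 10 + -2 = 8

8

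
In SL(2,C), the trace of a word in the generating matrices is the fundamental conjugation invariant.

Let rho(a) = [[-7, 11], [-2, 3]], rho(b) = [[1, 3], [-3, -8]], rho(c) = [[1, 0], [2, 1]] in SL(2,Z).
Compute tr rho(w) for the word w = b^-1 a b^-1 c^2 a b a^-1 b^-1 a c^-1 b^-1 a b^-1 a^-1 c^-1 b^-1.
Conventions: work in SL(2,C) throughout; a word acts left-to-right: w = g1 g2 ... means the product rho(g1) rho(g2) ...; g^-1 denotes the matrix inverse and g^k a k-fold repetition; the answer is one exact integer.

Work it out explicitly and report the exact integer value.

89028445205047

rho(b^-1) = [[-8, -3], [3, 1]]
... * rho(a) = [[-7, 11], [-2, 3]]  ->  [[62, -97], [-23, 36]]
... * rho(b^-1) = [[-8, -3], [3, 1]]  ->  [[-787, -283], [292, 105]]
... * rho(c) = [[1, 0], [2, 1]]  ->  [[-1353, -283], [502, 105]]
... * rho(c) = [[1, 0], [2, 1]]  ->  [[-1919, -283], [712, 105]]
... * rho(a) = [[-7, 11], [-2, 3]]  ->  [[13999, -21958], [-5194, 8147]]
... * rho(b) = [[1, 3], [-3, -8]]  ->  [[79873, 217661], [-29635, -80758]]
... * rho(a^-1) = [[3, -11], [2, -7]]  ->  [[674941, -2402230], [-250421, 891291]]
... * rho(b^-1) = [[-8, -3], [3, 1]]  ->  [[-12606218, -4427053], [4677241, 1642554]]
... * rho(a) = [[-7, 11], [-2, 3]]  ->  [[97097632, -151949557], [-36025795, 56377313]]
... * rho(c^-1) = [[1, 0], [-2, 1]]  ->  [[400996746, -151949557], [-148780421, 56377313]]
... * rho(b^-1) = [[-8, -3], [3, 1]]  ->  [[-3663822639, -1354939795], [1359375307, 502718576]]
... * rho(a) = [[-7, 11], [-2, 3]]  ->  [[28356638063, -44366868414], [-10521064301, 16461284105]]
... * rho(b^-1) = [[-8, -3], [3, 1]]  ->  [[-359953709746, -129436782603], [133552366723, 48024477008]]
... * rho(a^-1) = [[3, -11], [2, -7]]  ->  [[-1338734694444, 4865548285427], [496706054185, -1805247373009]]
... * rho(c^-1) = [[1, 0], [-2, 1]]  ->  [[-11069831265298, 4865548285427], [4107200800203, -1805247373009]]
... * rho(b^-1) = [[-8, -3], [3, 1]]  ->  [[103155294978665, 38075042081321], [-38273348520651, -14126849773618]]
tr = 103155294978665 + -14126849773618 = 89028445205047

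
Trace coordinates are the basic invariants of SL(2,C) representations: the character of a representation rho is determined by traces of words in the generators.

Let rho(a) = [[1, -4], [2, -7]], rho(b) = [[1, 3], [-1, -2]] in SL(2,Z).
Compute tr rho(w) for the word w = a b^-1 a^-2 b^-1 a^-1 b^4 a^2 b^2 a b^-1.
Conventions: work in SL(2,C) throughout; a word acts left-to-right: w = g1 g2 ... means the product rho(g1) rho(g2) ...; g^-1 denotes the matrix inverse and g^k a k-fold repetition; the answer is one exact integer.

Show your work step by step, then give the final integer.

163494714

rho(a) = [[1, -4], [2, -7]]
... * rho(b^-1) = [[-2, -3], [1, 1]]  ->  [[-6, -7], [-11, -13]]
... * rho(a^-1) = [[-7, 4], [-2, 1]]  ->  [[56, -31], [103, -57]]
... * rho(a^-1) = [[-7, 4], [-2, 1]]  ->  [[-330, 193], [-607, 355]]
... * rho(b^-1) = [[-2, -3], [1, 1]]  ->  [[853, 1183], [1569, 2176]]
... * rho(a^-1) = [[-7, 4], [-2, 1]]  ->  [[-8337, 4595], [-15335, 8452]]
... * rho(b) = [[1, 3], [-1, -2]]  ->  [[-12932, -34201], [-23787, -62909]]
... * rho(b) = [[1, 3], [-1, -2]]  ->  [[21269, 29606], [39122, 54457]]
... * rho(b) = [[1, 3], [-1, -2]]  ->  [[-8337, 4595], [-15335, 8452]]
... * rho(b) = [[1, 3], [-1, -2]]  ->  [[-12932, -34201], [-23787, -62909]]
... * rho(a) = [[1, -4], [2, -7]]  ->  [[-81334, 291135], [-149605, 535511]]
... * rho(a) = [[1, -4], [2, -7]]  ->  [[500936, -1712609], [921417, -3150157]]
... * rho(b) = [[1, 3], [-1, -2]]  ->  [[2213545, 4928026], [4071574, 9064565]]
... * rho(b) = [[1, 3], [-1, -2]]  ->  [[-2714481, -3215417], [-4992991, -5914408]]
... * rho(a) = [[1, -4], [2, -7]]  ->  [[-9145315, 33365843], [-16821807, 61372820]]
... * rho(b^-1) = [[-2, -3], [1, 1]]  ->  [[51656473, 60801788], [95016434, 111838241]]
tr = 51656473 + 111838241 = 163494714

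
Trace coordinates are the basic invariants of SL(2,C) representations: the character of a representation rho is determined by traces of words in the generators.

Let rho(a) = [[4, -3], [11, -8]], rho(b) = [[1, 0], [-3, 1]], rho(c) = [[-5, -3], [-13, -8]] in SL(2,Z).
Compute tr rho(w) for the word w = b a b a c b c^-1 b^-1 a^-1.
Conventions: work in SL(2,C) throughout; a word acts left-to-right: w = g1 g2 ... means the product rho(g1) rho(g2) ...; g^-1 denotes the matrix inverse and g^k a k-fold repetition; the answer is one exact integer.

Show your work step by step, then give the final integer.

8924

rho(b) = [[1, 0], [-3, 1]]
... * rho(a) = [[4, -3], [11, -8]]  ->  [[4, -3], [-1, 1]]
... * rho(b) = [[1, 0], [-3, 1]]  ->  [[13, -3], [-4, 1]]
... * rho(a) = [[4, -3], [11, -8]]  ->  [[19, -15], [-5, 4]]
... * rho(c) = [[-5, -3], [-13, -8]]  ->  [[100, 63], [-27, -17]]
... * rho(b) = [[1, 0], [-3, 1]]  ->  [[-89, 63], [24, -17]]
... * rho(c^-1) = [[-8, 3], [13, -5]]  ->  [[1531, -582], [-413, 157]]
... * rho(b^-1) = [[1, 0], [3, 1]]  ->  [[-215, -582], [58, 157]]
... * rho(a^-1) = [[-8, 3], [-11, 4]]  ->  [[8122, -2973], [-2191, 802]]
tr = 8122 + 802 = 8924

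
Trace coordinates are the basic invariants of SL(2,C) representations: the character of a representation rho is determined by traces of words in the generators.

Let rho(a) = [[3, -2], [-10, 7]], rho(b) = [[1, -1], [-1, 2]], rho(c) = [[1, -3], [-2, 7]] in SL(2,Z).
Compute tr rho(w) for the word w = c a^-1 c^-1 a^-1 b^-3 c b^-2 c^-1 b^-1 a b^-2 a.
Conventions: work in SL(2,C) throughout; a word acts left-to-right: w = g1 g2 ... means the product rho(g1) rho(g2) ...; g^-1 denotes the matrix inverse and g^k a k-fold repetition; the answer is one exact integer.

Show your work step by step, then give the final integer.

rho(c) = [[1, -3], [-2, 7]]
... * rho(a^-1) = [[7, 2], [10, 3]]  ->  [[-23, -7], [56, 17]]
... * rho(c^-1) = [[7, 3], [2, 1]]  ->  [[-175, -76], [426, 185]]
... * rho(a^-1) = [[7, 2], [10, 3]]  ->  [[-1985, -578], [4832, 1407]]
... * rho(b^-1) = [[2, 1], [1, 1]]  ->  [[-4548, -2563], [11071, 6239]]
... * rho(b^-1) = [[2, 1], [1, 1]]  ->  [[-11659, -7111], [28381, 17310]]
... * rho(b^-1) = [[2, 1], [1, 1]]  ->  [[-30429, -18770], [74072, 45691]]
... * rho(c) = [[1, -3], [-2, 7]]  ->  [[7111, -40103], [-17310, 97621]]
... * rho(b^-1) = [[2, 1], [1, 1]]  ->  [[-25881, -32992], [63001, 80311]]
... * rho(b^-1) = [[2, 1], [1, 1]]  ->  [[-84754, -58873], [206313, 143312]]
... * rho(c^-1) = [[7, 3], [2, 1]]  ->  [[-711024, -313135], [1730815, 762251]]
... * rho(b^-1) = [[2, 1], [1, 1]]  ->  [[-1735183, -1024159], [4223881, 2493066]]
... * rho(a) = [[3, -2], [-10, 7]]  ->  [[5036041, -3698747], [-12259017, 9003700]]
... * rho(b^-1) = [[2, 1], [1, 1]]  ->  [[6373335, 1337294], [-15514334, -3255317]]
... * rho(b^-1) = [[2, 1], [1, 1]]  ->  [[14083964, 7710629], [-34283985, -18769651]]
... * rho(a) = [[3, -2], [-10, 7]]  ->  [[-34854398, 25806475], [84844555, -62819587]]
tr = -34854398 + -62819587 = -97673985

-97673985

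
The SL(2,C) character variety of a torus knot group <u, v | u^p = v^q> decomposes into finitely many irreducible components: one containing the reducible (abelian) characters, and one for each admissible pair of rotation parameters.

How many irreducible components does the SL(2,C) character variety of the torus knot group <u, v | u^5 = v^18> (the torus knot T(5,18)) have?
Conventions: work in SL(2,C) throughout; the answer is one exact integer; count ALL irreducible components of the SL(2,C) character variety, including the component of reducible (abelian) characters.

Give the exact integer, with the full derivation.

Gamma = < u, v | u^5 = v^18 > (torus knot T(5,18)); the central element u^5 = v^18 acts as +I or -I in any irreducible SL(2,C) representation.
This locks tr(u) to 2*cos(pi*alpha/5), alpha in 1..4, and tr(v) to 2*cos(pi*beta/18), beta in 1..17, on each component of irreducible characters.
u^5 = (-1)^alpha I and v^18 = (-1)^beta I must agree, so alpha and beta have equal parity.
Enumerate parity-matched pairs: 2*9 odd-odd plus 2*8 even-even gives 34.
That is 34 components of irreducible characters, and with the reducible (abelian) component the total is 35.

35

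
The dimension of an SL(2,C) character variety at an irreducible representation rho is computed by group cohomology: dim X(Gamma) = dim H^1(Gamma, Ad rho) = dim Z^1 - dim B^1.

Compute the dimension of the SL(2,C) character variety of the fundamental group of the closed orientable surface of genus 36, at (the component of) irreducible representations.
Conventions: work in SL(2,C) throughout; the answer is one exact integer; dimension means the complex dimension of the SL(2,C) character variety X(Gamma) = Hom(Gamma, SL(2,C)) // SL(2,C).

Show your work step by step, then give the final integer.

Gamma = pi_1(Sigma_36) = < a_1, b_1, ..., a_36, b_36 | prod [a_i, b_i] > has 2g = 72 generators and 1 relator.
Unconstrained cocycle data is one sl_2 vector per generator (216 dimensions), cut by the relator condition d_2(z) = 0.
d_2 is surjective at irreducible rho (its cokernel H^2 is dual to H^0 = 0), so dim Z^1 = 216 - 3 = 213.
Coboundaries contribute dim B^1 = 3 (injective at irreducible rho).
Hence dim X = 213 - 3 = 210.

210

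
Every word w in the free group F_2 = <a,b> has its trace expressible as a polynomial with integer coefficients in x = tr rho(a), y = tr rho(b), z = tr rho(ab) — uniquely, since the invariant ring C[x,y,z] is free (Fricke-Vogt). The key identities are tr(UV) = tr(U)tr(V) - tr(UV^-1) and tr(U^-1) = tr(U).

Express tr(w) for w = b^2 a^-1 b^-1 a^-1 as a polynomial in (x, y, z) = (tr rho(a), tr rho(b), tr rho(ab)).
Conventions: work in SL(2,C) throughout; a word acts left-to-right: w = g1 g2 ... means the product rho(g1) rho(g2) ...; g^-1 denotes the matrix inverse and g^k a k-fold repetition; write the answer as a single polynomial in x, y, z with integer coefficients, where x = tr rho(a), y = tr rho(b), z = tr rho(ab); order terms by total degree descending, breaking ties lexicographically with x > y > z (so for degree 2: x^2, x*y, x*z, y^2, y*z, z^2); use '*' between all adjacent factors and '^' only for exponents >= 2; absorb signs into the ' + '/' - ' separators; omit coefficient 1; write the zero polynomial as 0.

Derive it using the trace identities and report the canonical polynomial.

trace(a^-1 b) = trace(b) * trace(a) - trace(b a) = x*y - z
trace(b^2 a) = trace(b) * trace(a b) - trace(a) = y*z - x
trace(b^2) = trace(b) * trace(b) - trace(1) = y^2 - 2
trace(a b^2 a) = trace(a) * trace(b^2 a) - trace(b^2) = x*y*z - x^2 - y^2 + 2
trace(a b a b) = trace(b a) * trace(b a) - trace(1)   [split at repeated b] = z^2 - 2
trace(a b a) = trace(a) * trace(b a) - trace(b) = x*z - y
trace(a b^2 a b) = trace(b) * trace(a b a b) - trace(a b a) = y*z^2 - x*z - y
trace(b^2 a b^-1 a) = trace(a b^2 a) * trace(b) - trace(a b^2 a b) = x*y^2*z - x^2*y - y^3 - y*z^2 + x*z + 3*y
trace(b^-1 a^-1 b^2 a) = trace(b^2 a b^-1) * trace(a) - trace(b^2 a b^-1 a) = -x*y^2*z + x^2*y + y^3 + y*z^2 - 3*y
trace(b^2 a^-1 b^-1 a^-1) = trace(b^-1 a^-1 b^2) * trace(a) - trace(b^-1 a^-1 b^2 a) = x*y^2*z - y^3 - y*z^2 - x*z + 3*y

x*y^2*z - y^3 - y*z^2 - x*z + 3*y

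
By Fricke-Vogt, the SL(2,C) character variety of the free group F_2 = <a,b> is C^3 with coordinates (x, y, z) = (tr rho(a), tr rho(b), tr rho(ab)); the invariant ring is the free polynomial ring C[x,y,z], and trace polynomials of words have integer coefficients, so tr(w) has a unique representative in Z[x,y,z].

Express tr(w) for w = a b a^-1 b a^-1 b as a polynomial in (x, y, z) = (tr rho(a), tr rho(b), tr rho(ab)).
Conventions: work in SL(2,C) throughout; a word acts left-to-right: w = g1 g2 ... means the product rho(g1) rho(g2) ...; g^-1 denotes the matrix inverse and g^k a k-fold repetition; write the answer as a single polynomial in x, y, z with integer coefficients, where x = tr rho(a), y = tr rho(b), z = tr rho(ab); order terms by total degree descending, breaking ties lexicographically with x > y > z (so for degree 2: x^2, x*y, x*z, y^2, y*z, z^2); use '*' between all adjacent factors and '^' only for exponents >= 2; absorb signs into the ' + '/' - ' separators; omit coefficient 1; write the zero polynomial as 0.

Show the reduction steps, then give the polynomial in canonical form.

tr(a b^2) = tr(b)*tr(a b) - tr(a) = y*z - x
tr(b a b^2) = tr(b)*tr(a b^2) - tr(a b) = y^2*z - x*y - z
tr(a b a b) = tr(b a)*tr(b a) - tr(1)   [split at repeated b] = z^2 - 2
tr(a b a) = tr(a)*tr(b a) - tr(b) = x*z - y
tr(b a b^2 a) = tr(b)*tr(a b a b) - tr(a b a) = y*z^2 - x*z - y
tr(b a^-1 b a b) = tr(b a b^2)*tr(a) - tr(b a b^2 a) = x*y^2*z - x^2*y - y*z^2 + y
tr(b a b a b a) = tr(a b a b)*tr(a b) - tr(b a)   [split at repeated a] = z^3 - 3*z
tr(b a^-1 b a b a) = tr(b a b a b)*tr(a) - tr(b a b a b a) = x*y*z^2 - x^2*z - z^3 - x*y + 3*z
tr(a b a^-1 b a^-1 b) = tr(b a^-1 b a b)*tr(a) - tr(b a^-1 b a b a) = x^2*y^2*z - x^3*y - 2*x*y*z^2 + x^2*z + z^3 + 2*x*y - 3*z

x^2*y^2*z - x^3*y - 2*x*y*z^2 + x^2*z + z^3 + 2*x*y - 3*z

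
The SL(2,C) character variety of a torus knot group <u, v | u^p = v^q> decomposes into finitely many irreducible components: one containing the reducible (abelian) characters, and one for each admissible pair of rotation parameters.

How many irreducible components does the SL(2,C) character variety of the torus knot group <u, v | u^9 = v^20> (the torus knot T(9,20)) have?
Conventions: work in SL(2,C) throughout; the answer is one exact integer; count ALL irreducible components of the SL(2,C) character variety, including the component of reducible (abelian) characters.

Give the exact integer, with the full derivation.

Gamma = < u, v | u^9 = v^20 > (torus knot T(9,20)); the central element u^9 = v^20 acts as +I or -I in any irreducible SL(2,C) representation.
On an irreducible component, tr(u) is locked at 2*cos(pi*alpha/9) for some alpha in 1..8, and tr(v) at 2*cos(pi*beta/20) for some beta in 1..19.
The two central values (-1)^alpha I and (-1)^beta I must be the same matrix, so alpha and beta share a parity.
Enumerate parity-matched pairs: 4*10 odd-odd plus 4*9 even-even gives 76.
That is 76 components of irreducible characters, and with the reducible (abelian) component the total is 77.

77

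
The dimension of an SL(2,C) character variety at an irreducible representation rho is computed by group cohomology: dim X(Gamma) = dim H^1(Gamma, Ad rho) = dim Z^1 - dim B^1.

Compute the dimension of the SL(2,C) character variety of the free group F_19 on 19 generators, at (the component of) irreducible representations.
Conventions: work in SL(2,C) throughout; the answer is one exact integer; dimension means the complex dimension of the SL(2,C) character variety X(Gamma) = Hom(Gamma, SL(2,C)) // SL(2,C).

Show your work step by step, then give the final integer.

Gamma = F_19 has 19 generators and no relators.
Z^1(Gamma, Ad rho) = (sl_2)^19: a cocycle is a free choice of one sl_2 vector per generator, so dim Z^1 = 3*19 = 57.
dim B^1 = 3: the coboundary map is injective because an irreducible image has centralizer 0 in sl_2.
dim H^1 = 57 - 3 = 54, which is dim X.

54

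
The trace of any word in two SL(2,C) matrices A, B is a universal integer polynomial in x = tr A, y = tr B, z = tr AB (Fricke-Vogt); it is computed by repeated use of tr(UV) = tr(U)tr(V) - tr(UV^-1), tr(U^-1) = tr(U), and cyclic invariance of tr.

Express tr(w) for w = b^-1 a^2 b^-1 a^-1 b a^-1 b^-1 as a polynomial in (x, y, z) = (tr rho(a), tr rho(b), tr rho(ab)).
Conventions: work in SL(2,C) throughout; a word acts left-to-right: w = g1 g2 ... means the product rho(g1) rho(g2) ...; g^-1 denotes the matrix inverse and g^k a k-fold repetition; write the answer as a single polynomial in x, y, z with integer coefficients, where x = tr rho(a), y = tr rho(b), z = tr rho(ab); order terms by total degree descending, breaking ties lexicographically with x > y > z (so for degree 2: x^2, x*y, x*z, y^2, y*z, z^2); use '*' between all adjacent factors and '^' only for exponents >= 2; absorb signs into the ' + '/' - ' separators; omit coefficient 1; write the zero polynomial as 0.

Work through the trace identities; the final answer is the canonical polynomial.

tr(b^-1 a) = tr(a) tr(b) - tr(a b) = x*y - z
tr(a b a) = tr(a) tr(b a) - tr(b) = x*z - y
tr(a b a b) = tr(b a) tr(b a) - tr(1)   [split at repeated b] = z^2 - 2
tr(b^-1 a b a) = tr(a b a) tr(b) - tr(a b a b) = x*y*z - y^2 - z^2 + 2
tr(b^-2 a b a) = tr(b^-1 a b a) tr(b) - tr(b^-1 a b a b) = x*y^2*z - y^3 - y*z^2 - x*z + 3*y
tr(b a^-1 b^-2 a) = tr(b^-2 a b) tr(a) - tr(b^-2 a b a) = -x*y^2*z + x^2*y + y^3 + y*z^2 - 3*y
tr(a^2) = tr(a) tr(a) - tr(1) = x^2 - 2
tr(a^2 b a) = tr(a) tr(a b a) - tr(a b) = x^2*z - x*y - z
tr(b a b) = tr(b) tr(a b) - tr(a) = y*z - x
so tr(a^2 b a b) = tr(a) tr(b a b a) - tr(b a b) = x*z^2 - y*z - x
tr(b^-1 a^2 b a) = tr(a^2 b a) tr(b) - tr(a^2 b a b) = x^2*y*z - x*y^2 - x*z^2 + x
tr(b^-1 a^2 b a^-1) = tr(b^-1 a^2 b) tr(a) - tr(b^-1 a^2 b a) = -x^2*y*z + x^3 + x*y^2 + x*z^2 - 3*x
tr(a^3) = tr(a) tr(a^2) - tr(a) = x^3 - 3*x
tr(a^2 b^2 a) = tr(b) tr(a^3 b) - tr(a^3) = x^2*y*z - x^3 - x*y^2 - y*z + 3*x
tr(a^2 b^2 a b) = tr(b) tr(a b a^2 b) - tr(a b a^2) = x*y*z^2 - x^2*z - y^2*z + z
tr(a^2 b^2 a b^-1) = tr(a^2 b^2 a) tr(b) - tr(a^2 b^2 a b) = x^2*y^2*z - x^3*y - x*y^3 - x*y*z^2 + x^2*z + 3*x*y - z
tr(b a b^-2 a^2 b) = tr(a^2 b^2 a b^-1) tr(b) - tr(a^2 b^2 a) = x^2*y^3*z - x^3*y^2 - x*y^4 - x*y^2*z^2 + x^3 + 4*x*y^2 - 3*x
tr(a^2 b a b a) = tr(a) tr(a b a b a) - tr(a b a b) = x^2*z^2 - x*y*z - x^2 - z^2 + 2
tr(b a b a b a) = tr(b a b a) tr(b a) - tr(a b)   [split at repeated b] = z^3 - 3*z
tr(b a b a b) = tr(b) tr(a b a b) - tr(a b a) = y*z^2 - x*z - y
reduce: tr(a^2 b a b a b) = tr(a) tr(b a b a b a) - tr(b a b a b) = x*z^3 - y*z^2 - 2*x*z + y
tr(b^-1 a^2 b a b a) = tr(a^2 b a b a) tr(b) - tr(a^2 b a b a b) = x^2*y*z^2 - x*y^2*z - x*z^3 - x^2*y + 2*x*z + y
reduce: tr(b a b^-2 a^2 b a) = tr(b^-1 a^2 b a b a) tr(b) - tr(b^-1 a^2 b a b a b) = x^2*y^2*z^2 - x*y^3*z - x*y*z^3 - x^2*y^2 - x^2*z^2 + 3*x*y*z + x^2 + y^2 + z^2 - 2
tr(b^-2 a^2 b a^-1 b a) = tr(b a b^-2 a^2 b) tr(a) - tr(b a b^-2 a^2 b a) = x^3*y^3*z - x^4*y^2 - x^2*y^4 - 2*x^2*y^2*z^2 + x*y^3*z + x*y*z^3 + x^4 + 5*x^2*y^2 + x^2*z^2 - 3*x*y*z - 4*x^2 - y^2 - z^2 + 2
tr(a^-1 b a^-1 b^-2 a^2 b) = tr(b^-2 a^2 b a^-1 b) tr(a) - tr(b^-2 a^2 b a^-1 b a) = -x^3*y^3*z + x^4*y^2 + x^2*y^4 + 2*x^2*y^2*z^2 - x^3*y*z - x*y^3*z - x*y*z^3 - 4*x^2*y^2 + 3*x*y*z + x^2 + y^2 + z^2 - 2
tr(b^-1 a^2 b^-1 a^-1 b a^-1 b^-1) = tr(a^-1 b a^-1 b^-2 a^2) tr(b) - tr(a^-1 b a^-1 b^-2 a^2 b) = x^3*y^3*z - x^4*y^2 - x^2*y^4 - 2*x^2*y^2*z^2 + x^3*y*z + x*y*z^3 + 5*x^2*y^2 + y^4 + y^2*z^2 - 3*x*y*z - x^2 - 4*y^2 - z^2 + 2

x^3*y^3*z - x^4*y^2 - x^2*y^4 - 2*x^2*y^2*z^2 + x^3*y*z + x*y*z^3 + 5*x^2*y^2 + y^4 + y^2*z^2 - 3*x*y*z - x^2 - 4*y^2 - z^2 + 2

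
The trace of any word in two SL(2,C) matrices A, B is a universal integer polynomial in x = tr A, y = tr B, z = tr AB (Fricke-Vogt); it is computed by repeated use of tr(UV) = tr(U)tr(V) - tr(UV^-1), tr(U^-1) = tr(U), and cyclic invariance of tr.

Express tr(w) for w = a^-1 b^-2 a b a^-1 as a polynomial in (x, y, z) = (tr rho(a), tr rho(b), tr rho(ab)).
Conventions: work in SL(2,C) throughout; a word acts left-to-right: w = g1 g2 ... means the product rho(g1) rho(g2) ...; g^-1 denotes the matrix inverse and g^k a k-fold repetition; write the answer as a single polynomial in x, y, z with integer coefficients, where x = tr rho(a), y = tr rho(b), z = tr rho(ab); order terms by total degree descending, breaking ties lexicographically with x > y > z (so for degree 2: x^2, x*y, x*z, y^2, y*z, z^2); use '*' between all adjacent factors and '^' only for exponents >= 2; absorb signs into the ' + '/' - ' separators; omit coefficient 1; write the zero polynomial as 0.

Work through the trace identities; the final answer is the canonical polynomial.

-x^2*y^2*z + x^3*y + x*y^3 + x*y*z^2 - 4*x*y + z

trace(a b a) = trace(a)*trace(b a) - trace(b) = x*z - y
trace(a b a b) = trace(a b)*trace(a b) - trace(1)   [split at repeated a] = z^2 - 2
trace(b^-1 a b a) = trace(a b a)*trace(b) - trace(a b a b) = x*y*z - y^2 - z^2 + 2
next, trace(b^-1 a b a^-1) = trace(b^-1 a b)*trace(a) - trace(b^-1 a b a) = -x*y*z + x^2 + y^2 + z^2 - 2
trace(a^-1 b^-2 a b) = trace(b^-1 a b a^-1)*trace(b) - trace(b^-1 a b a^-1 b) = -x*y^2*z + x^2*y + y^3 + y*z^2 - 3*y
trace(b^-1 a) = trace(a)*trace(b) - trace(a b) = x*y - z
and trace(a^-1 b^-2 a b a^-1) = trace(a^-1 b^-2 a b)*trace(a) - trace(a^-1 b^-2 a b a) = -x^2*y^2*z + x^3*y + x*y^3 + x*y*z^2 - 4*x*y + z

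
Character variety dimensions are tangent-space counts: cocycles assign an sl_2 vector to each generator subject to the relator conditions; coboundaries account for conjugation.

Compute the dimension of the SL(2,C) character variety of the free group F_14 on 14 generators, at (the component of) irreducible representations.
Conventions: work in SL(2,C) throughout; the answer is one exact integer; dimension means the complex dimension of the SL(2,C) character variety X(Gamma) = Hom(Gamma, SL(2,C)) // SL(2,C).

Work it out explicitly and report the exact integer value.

39

The free group F_14: 14 generators, no relators.
So Z^1 = (sl_2)^14 in full: dim Z^1 = 42.
Irreducibility makes the coboundary map sl_2 -> Z^1 injective (trivial centralizer), so dim B^1 = 3.
dim H^1 = 42 - 3 = 39, which is dim X.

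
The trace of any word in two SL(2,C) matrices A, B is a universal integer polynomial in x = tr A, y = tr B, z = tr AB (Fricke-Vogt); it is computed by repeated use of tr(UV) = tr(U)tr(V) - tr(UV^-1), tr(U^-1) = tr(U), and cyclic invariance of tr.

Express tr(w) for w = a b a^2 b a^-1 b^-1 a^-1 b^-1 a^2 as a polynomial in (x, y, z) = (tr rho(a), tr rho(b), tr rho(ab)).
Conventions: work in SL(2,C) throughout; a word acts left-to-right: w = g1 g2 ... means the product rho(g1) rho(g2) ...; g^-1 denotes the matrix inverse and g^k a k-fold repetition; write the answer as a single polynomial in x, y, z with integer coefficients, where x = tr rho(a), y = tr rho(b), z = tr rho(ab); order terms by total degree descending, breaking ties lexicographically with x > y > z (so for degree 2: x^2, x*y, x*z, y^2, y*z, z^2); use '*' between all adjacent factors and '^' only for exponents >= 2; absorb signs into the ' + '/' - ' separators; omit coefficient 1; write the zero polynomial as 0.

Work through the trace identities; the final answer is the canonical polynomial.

trace(a b a) = trace(a) trace(b a) - trace(b) = x*z - y
trace(a^2 b a) = trace(a) trace(a b a) - trace(a b) = x^2*z - x*y - z
trace(a^2 b a^2) = trace(a) trace(a^2 b a) - trace(a^2 b) = x^3*z - x^2*y - 2*x*z + y
trace(b a b a) = trace(a b) trace(a b) - trace(1) = z^2 - 2
trace(b a b) = trace(b) trace(a b) - trace(a) = y*z - x
trace(b a^2 b a) = trace(a) trace(b a b a) - trace(b a b) = x*z^2 - y*z - x
trace(a^2) = trace(a) trace(a) - trace(1) = x^2 - 2
trace(b a^2 b) = trace(b) trace(a^2 b) - trace(a^2) = x*y*z - x^2 - y^2 + 2
trace(a b a^2 b a) = trace(a) trace(b a^2 b a) - trace(b a^2 b) = x^2*z^2 - 2*x*y*z + y^2 - 2
trace(a^2 b a^2 b a) = trace(a) trace(a b a^2 b a) - trace(a b a^2 b) = x^3*z^2 - 2*x^2*y*z + x*y^2 - x*z^2 + y*z - x
trace(b a b a b a) = trace(a b) trace(a b a b) - trace(a^-1 b^-1) = z^3 - 3*z
trace(b a b a b) = trace(b) trace(a b a b) - trace(a b a) = y*z^2 - x*z - y
trace(b a^2 b a b a) = trace(a) trace(b a b a b a) - trace(b a b a b) = x*z^3 - y*z^2 - 2*x*z + y
trace(b a b^2) = trace(b) trace(b a b) - trace(b a) = y^2*z - x*y - z
trace(b a^2 b a b) = trace(a) trace(b a b^2 a) - trace(b a b^2) = x*y*z^2 - x^2*z - y^2*z + z
trace(a^2 b a^2 b a b) = trace(a) trace(b a^2 b a b a) - trace(b a^2 b a b) = x^2*z^3 - 2*x*y*z^2 - x^2*z + y^2*z + x*y - z
trace(b^-1 a^2 b a^2 b a) = trace(a^2 b a^2 b a) trace(b) - trace(a^2 b a^2 b a b) = x^3*y*z^2 - 2*x^2*y^2*z - x^2*z^3 + x*y^3 + x*y*z^2 + x^2*z - 2*x*y + z
trace(a^2 b a^2 b a^-1 b^-1) = trace(b^-1 a^2 b a^2 b) trace(a) - trace(b^-1 a^2 b a^2 b a) = -x^3*y*z^2 + x^4*z + 2*x^2*y^2*z + x^2*z^3 - x^3*y - x*y^3 - x*y*z^2 - 3*x^2*z + 3*x*y - z
trace(a b a^3 b) = trace(a) trace(b a b a^2) - trace(b a b a) = x^2*z^2 - x*y*z - x^2 - z^2 + 2
trace(a b a^3 b a^2) = trace(a) trace(a b a^3 b a) - trace(a b a^3 b) = x^4*z^2 - 2*x^3*y*z + x^2*y^2 - 2*x^2*z^2 + 2*x*y*z + z^2 - 2
trace(b a^2 b^2 a) = trace(a) trace(b^2 a b a) - trace(b^2 a b) = x*y*z^2 - x^2*z - y^2*z + z
trace(b a^2 b^2) = trace(b) trace(b a^2 b) - trace(b a^2) = x*y^2*z - x^2*y - y^3 - x*z + 3*y
trace(b a^2 b a^2 b) = trace(a) trace(b a^2 b^2 a) - trace(b a^2 b^2) = x^2*y*z^2 - x^3*z - 2*x*y^2*z + x^2*y + y^3 + 2*x*z - 3*y
trace(b a^2 b a^2 b a^2) = trace(a) trace(b a^2 b a^2 b a) - trace(b a^2 b a^2 b) = x^3*z^3 - 3*x^2*y*z^2 + 3*x*y^2*z - y^3 - 3*x*z + 3*y
trace(a b a^3 b a^2 b a) = trace(a) trace(b a^2 b a^2 b a^2) - trace(b a^2 b a^2 b a) = x^4*z^3 - 3*x^3*y*z^2 + 3*x^2*y^2*z - x^2*z^3 - x*y^3 + 2*x*y*z^2 - 2*x^2*z - y^2*z + 2*x*y + z
trace(b a b a b a b a) = trace(b a b a) trace(b a b a) - trace(1) = z^4 - 4*z^2 + 2
trace(b a b a b a b) = trace(b) trace(a b a b a b) - trace(a b a b a) = y*z^3 - x*z^2 - 2*y*z + x
trace(b a b a b a^2 b a) = trace(a) trace(b a b a b a b a) - trace(b a b a b a b) = x*z^4 - y*z^3 - 3*x*z^2 + 2*y*z + x
trace(b a b a b a^2 b) = trace(b) trace(a b a b a^2 b) - trace(a b a b a^2) = x*y*z^3 - x^2*z^2 - y^2*z^2 - x*y*z + x^2 + y^2 + z^2 - 2
trace(a b a^2 b a b a b a) = trace(a) trace(b a b a b a^2 b a) - trace(b a b a b a^2 b) = x^2*z^4 - 2*x*y*z^3 - 2*x^2*z^2 + y^2*z^2 + 3*x*y*z - y^2 - z^2 + 2
trace(a b a^3 b a^2 b a b) = trace(a) trace(a b a^2 b a b a b a) - trace(a b a^2 b a b a b) = x^3*z^4 - 2*x^2*y*z^3 - 2*x^3*z^2 + x*y^2*z^2 - x*z^4 + 3*x^2*y*z + y*z^3 - x*y^2 + 2*x*z^2 - 2*y*z + x
trace(b^-1 a b a^3 b a^2 b a) = trace(a b a^3 b a^2 b a) trace(b) - trace(a b a^3 b a^2 b a b) = x^4*y*z^3 - 3*x^3*y^2*z^2 - x^3*z^4 + 3*x^2*y^3*z + x^2*y*z^3 + 2*x^3*z^2 - x*y^4 + x*y^2*z^2 + x*z^4 - 5*x^2*y*z - y^3*z - y*z^3 + 3*x*y^2 - 2*x*z^2 + 3*y*z - x
trace(b a^3 b a^2 b a^-1 b^-1 a) = trace(b^-1 a b a^3 b a^2 b) trace(a) - trace(b^-1 a b a^3 b a^2 b a) = -x^4*y*z^3 + x^5*z^2 + 3*x^3*y^2*z^2 + x^3*z^4 - 2*x^4*y*z - 3*x^2*y^3*z - x^2*y*z^3 + x^3*y^2 - 4*x^3*z^2 + x*y^4 - x*y^2*z^2 - x*z^4 + 7*x^2*y*z + y^3*z + y*z^3 - 3*x*y^2 + 3*x*z^2 - 3*y*z - x
trace(a^3 b a^2 b a^-1 b^-1 a^-1 b) = trace(b a^3 b a^2 b a^-1 b^-1) trace(a) - trace(b a^3 b a^2 b a^-1 b^-1 a) = x^4*y*z^3 - x^5*z^2 - 3*x^3*y^2*z^2 - x^3*z^4 + 2*x^4*y*z + 3*x^2*y^3*z + x^2*y*z^3 - x^3*y^2 + 5*x^3*z^2 - x*y^4 + x*y^2*z^2 + x*z^4 - 9*x^2*y*z - y^3*z - y*z^3 + 4*x*y^2 - 3*x*z^2 + 3*y*z - x
trace(a b a^2 b a^-1 b^-1 a^-1 b^-1 a^2) = trace(a^3 b a^2 b a^-1 b^-1 a^-1) trace(b) - trace(a^3 b a^2 b a^-1 b^-1 a^-1 b) = -x^4*y*z^3 + x^5*z^2 + 2*x^3*y^2*z^2 + x^3*z^4 - x^4*y*z - x^2*y^3*z - 5*x^3*z^2 - 2*x*y^2*z^2 - x*z^4 + 6*x^2*y*z + y^3*z + y*z^3 - x*y^2 + 3*x*z^2 - 4*y*z + x

-x^4*y*z^3 + x^5*z^2 + 2*x^3*y^2*z^2 + x^3*z^4 - x^4*y*z - x^2*y^3*z - 5*x^3*z^2 - 2*x*y^2*z^2 - x*z^4 + 6*x^2*y*z + y^3*z + y*z^3 - x*y^2 + 3*x*z^2 - 4*y*z + x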